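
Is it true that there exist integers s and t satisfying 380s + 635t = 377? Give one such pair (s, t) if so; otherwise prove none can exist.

Both 380 and 635 are divisible by gcd(380, 635) = 5, hence so is any combination 380s + 635t.
But 377 is not a multiple of 5 (it leaves remainder 2).
So the equation is unsolvable over ℤ.

No, no such integers exist.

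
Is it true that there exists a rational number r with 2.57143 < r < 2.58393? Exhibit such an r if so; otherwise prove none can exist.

Multiplying by 12: 12·2.57143 = 30.85716 and 12·2.58393 = 31.00716, so the integer 31 lies strictly between them.
Hence 31/12 is a rational number with 2.57143 < 31/12 < 2.58393.

r = 31/12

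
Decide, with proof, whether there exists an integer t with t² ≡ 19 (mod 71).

t = 44 works: 44² = 1936, and 1936 − 19 = 1917 = 27·71.

t = 44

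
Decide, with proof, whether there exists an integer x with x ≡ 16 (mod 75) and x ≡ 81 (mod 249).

No such integer exists.

Reduce both congruences modulo 3, which divides 75 and 249: they say x ≡ 16 (mod 3) and x ≡ 81 (mod 3).
However 16 ≡ 1 and 81 ≡ 0 (mod 3), and 1 ≠ 0.
So no integer satisfies both congruences.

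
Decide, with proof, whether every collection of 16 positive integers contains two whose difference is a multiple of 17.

Consider the 16 integers 30, 31, …, 45. They lie in distinct residue classes modulo 17, since 16 ≤ 17.
Any two of them differ by at most 15 < 17 and by at least 1, so no difference is a multiple of 17.

No, the set {30, 31, 32, 33, 34, 35, 36, 37, 38, 39, 40, 41, 42, 43, 44, 45} is a counterexample.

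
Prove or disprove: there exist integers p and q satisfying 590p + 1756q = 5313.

Both 590 and 1756 are divisible by gcd(590, 1756) = 2, hence so is any combination 590p + 1756q.
But 5313 is not a multiple of 2 (it leaves remainder 1).
So the equation is unsolvable over ℤ.

No, no such integers exist.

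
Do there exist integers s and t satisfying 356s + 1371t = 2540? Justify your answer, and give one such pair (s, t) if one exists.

s = 916, t = -236

356 and 1371 are coprime, so 356s + 1371t ranges over all of ℤ.
Dividing repeatedly: 1371 = 3·356 + 303, 356 = 1·303 + 53, 303 = 5·53 + 38, 53 = 1·38 + 15, 38 = 2·15 + 8, 15 = 1·8 + 7, 8 = 1·7 + 1, 7 = 7·1 + 0.
Unwinding: 1 = 8 − 1·7 = 8 − (15 − 1·8) = −15 + 2·8 = −15 + 2·(38 − 2·15) = 2·38 − 5·15 = 2·38 − 5·(53 − 1·38) = −5·53 + 7·38 = −5·53 + 7·(303 − 5·53) = 7·303 − 40·53 = 7·303 − 40·(356 − 1·303) = −40·356 + 47·303 = −40·356 + 47·(1371 − 3·356) = 47·1371 − 181·356, i.e. 356·(-181) + 1371·47 = 1.
Scaling by 2540 gives the particular solution (s, t) = (-459740, 119380).
Adding 336·1371 to s and subtracting 336·356 from t gives the tidier solution (916, -236).
Indeed 356·916 + 1371·(-236) = 326096 − 323556 = 2540.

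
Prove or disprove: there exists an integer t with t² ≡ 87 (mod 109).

t = 95 works: 95² = 9025, and 9025 − 87 = 8938 = 82·109.

t = 95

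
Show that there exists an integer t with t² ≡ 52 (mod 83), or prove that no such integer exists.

No such integer exists.

83 is prime, so by Euler's criterion 52 is a square mod 83 iff 52^((83−1)/2) = 52^41 ≡ 1 (mod 83).
Squaring successively (mod 83): 52^2 = 2704 ≡ 48; 52^4 ≡ 48² = 2304 ≡ 63; 52^8 ≡ 63² = 3969 ≡ 68; 52^16 ≡ 68² = 4624 ≡ 59; 52^32 ≡ 59² = 3481 ≡ 78.
Since 41 = 32 + 8 + 1, 52^41 ≡ 78 · 68 · 52; multiplying out mod 83: 78·68 = 5304 ≡ 75, then 75·52 = 3900 ≡ 82. Thus 52^41 ≡ 82 ≡ −1 (mod 83).
The value −1 means 52 is a non-residue modulo 83, so t² ≡ 52 (mod 83) is impossible.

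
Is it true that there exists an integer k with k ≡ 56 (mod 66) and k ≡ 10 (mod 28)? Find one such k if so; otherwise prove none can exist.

k = 122

The moduli are not coprime: gcd(66, 28) = 2. Compatibility requires 2 ∣ (10 − 56) = -46, which holds, so solutions exist.
The integers ≡ 56 (mod 66) are 56, 122, …; their remainders mod 28 are 0, 10, so k = 122 is the first that is ≡ 10 (mod 28).
Check: 122 mod 66 = 56, 122 mod 28 = 10. ✓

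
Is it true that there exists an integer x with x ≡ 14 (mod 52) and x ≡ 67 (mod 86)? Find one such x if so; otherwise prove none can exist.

No, no such integer exists.

Reduce both congruences modulo 2, which divides 52 and 86: they say x ≡ 14 (mod 2) and x ≡ 67 (mod 2).
However 14 ≡ 0 and 67 ≡ 1 (mod 2), and 0 ≠ 1.
So no integer satisfies both congruences.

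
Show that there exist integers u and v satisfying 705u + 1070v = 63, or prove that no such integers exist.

Any value of 705u + 1070v is a multiple of gcd(705, 1070) = 5.
But 63 = 5·12 + 3, so 5 ∤ 63.
Therefore 705u + 1070v = 63 has no solution in integers.

No such integers exist.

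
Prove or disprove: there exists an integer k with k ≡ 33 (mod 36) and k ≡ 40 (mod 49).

k = 285

Since 36 and 49 share no common factor, CRT says the pair of congruences has a solution (unique mod 1764).
Write k = 33 + 36t and require 33 + 36t ≡ 40 (mod 49), i.e. 36t ≡ 7 (mod 49).
To invert 36 modulo 49: 49 = 1·36 + 13, 36 = 2·13 + 10, 13 = 1·10 + 3, 10 = 3·3 + 1, 3 = 3·1 + 0, and unwinding, 1 = 10 − 3·3 = 10 − 3·(13 − 1·10) = −3·13 + 4·10 = −3·13 + 4·(36 − 2·13) = 4·36 − 11·13 = 4·36 − 11·(49 − 1·36) = −11·49 + 15·36. Thus 36⁻¹ ≡ 15 (mod 49).
Multiplying by 15: t ≡ 15·7 = 105 ≡ 7 (mod 49).
Taking t = 7 gives k = 33 + 36·7 = 285.
Check: 285 mod 36 = 33, 285 mod 49 = 40. ✓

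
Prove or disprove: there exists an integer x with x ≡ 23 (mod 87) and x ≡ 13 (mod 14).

Since 87 and 14 share no common factor, CRT says the pair of congruences has a solution (unique mod 1218).
Write x = 23 + 87t and require 23 + 87t ≡ 13 (mod 14), i.e. 87t ≡ 4 (mod 14).
87 ≡ 3 (mod 14), so this reads 3t ≡ 4 (mod 14). Invert 3 mod 14 by the Euclidean algorithm: 14 = 4·3 + 2, 3 = 1·2 + 1, 2 = 2·1 + 0; back-substituting, 1 = 3 − 1·2 = 3 − (14 − 4·3) = −14 + 5·3. Hence 3·5 ≡ 1, so 3⁻¹ ≡ 5 (mod 14).
Multiplying by 5: t ≡ 5·4 = 20 ≡ 6 (mod 14).
Taking t = 6 gives x = 23 + 87·6 = 545.
Verify: 545 = 6·87 + 23 and 545 = 38·14 + 13. ✓

x = 545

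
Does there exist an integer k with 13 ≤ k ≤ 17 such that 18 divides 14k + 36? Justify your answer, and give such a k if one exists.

No such integer k in that range exists.

The values of 14k + 36 for k = 13, 14, …, 17 are 218, 232, 246, 260, 274; reduced mod 18 these are 2, 16, 12, 8, 4.
None is 0, so 18 never divides 14k + 36 on this range.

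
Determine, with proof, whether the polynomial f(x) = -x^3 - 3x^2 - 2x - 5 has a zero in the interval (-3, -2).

f(-3) = 1 and f(-2) = -5, which have opposite signs.
As a polynomial, f is continuous on every closed interval.
By the Intermediate Value Theorem, f takes the value 0 somewhere in the open interval.

Such a root exists.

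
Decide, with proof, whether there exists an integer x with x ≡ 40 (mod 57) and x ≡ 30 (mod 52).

Since 57 and 52 share no common factor, CRT says the pair of congruences has a solution (unique mod 2964).
Write x = 40 + 57t and require 40 + 57t ≡ 30 (mod 52), i.e. 57t ≡ 42 (mod 52).
57 ≡ 5 (mod 52), so this reads 5t ≡ 42 (mod 52). To invert 5 modulo 52: 52 = 10·5 + 2, 5 = 2·2 + 1, 2 = 2·1 + 0, and unwinding, 1 = 5 − 2·2 = 5 − 2·(52 − 10·5) = −2·52 + 21·5. Thus 5⁻¹ ≡ 21 (mod 52).
Multiplying by 21: t ≡ 21·42 = 882 ≡ 50 (mod 52).
With t = 50: x = 40 + 57·50 = 2890.
Verify: 2890 = 50·57 + 40 and 2890 = 55·52 + 30. ✓

x = 2890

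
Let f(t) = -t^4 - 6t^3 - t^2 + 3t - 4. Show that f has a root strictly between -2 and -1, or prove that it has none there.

f(-2) = 18 and f(-1) = -3, which have opposite signs.
As a polynomial, f is continuous on every closed interval.
By the Intermediate Value Theorem, f takes the value 0 somewhere in the open interval.

Such a root exists.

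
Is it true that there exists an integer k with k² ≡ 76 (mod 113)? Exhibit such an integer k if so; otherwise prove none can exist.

No such integer exists.

Apply Euler's criterion with the prime 113: 76 is a quadratic residue iff 76^56 ≡ 1 (mod 113), and a non-residue iff it is ≡ −1.
Repeated squaring mod 113: 76^2 = 5776 ≡ 13; 76^4 ≡ 13² = 169 ≡ 56; 76^8 ≡ 56² = 3136 ≡ 85; 76^16 ≡ 85² = 7225 ≡ 106; 76^32 ≡ 106² = 11236 ≡ 49.
Since 56 = 32 + 16 + 8, 76^56 ≡ 49 · 106 · 85; multiplying out mod 113: 49·106 = 5194 ≡ 109, then 109·85 = 9265 ≡ 112. Thus 76^56 ≡ 112 ≡ −1 (mod 113).
By Euler's criterion 76 is a quadratic non-residue mod 113: no k satisfies k² ≡ 76 (mod 113).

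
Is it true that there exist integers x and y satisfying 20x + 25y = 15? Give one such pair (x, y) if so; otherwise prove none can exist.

x = 2, y = -1

Since gcd(20, 25) = 5 and 15 = 5·3, Bézout's identity guarantees a solution.
Dividing through by 5 reduces the equation to 4x + 5y = 3.
Dividing repeatedly: 5 = 1·4 + 1, 4 = 4·1 + 0.
Unwinding: 1 = 5 − 1·4, i.e. 4·(-1) + 5·1 = 1.
Times 3: 4·(-3) + 5·3 = 3, so (-3, 3) solves it.
Adding 1·5 to x and subtracting 1·4 from y gives the tidier solution (2, -1).
Indeed 20·2 + 25·(-1) = 40 − 25 = 15.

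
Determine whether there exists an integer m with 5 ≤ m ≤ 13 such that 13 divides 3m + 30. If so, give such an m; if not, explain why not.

The values of 3m + 30 for m = 5, 6, …, 13 are 45, 48, 51, 54, 57, 60, 63, 66, 69; reduced mod 13 these are 6, 9, 12, 2, 5, 8, 11, 1, 4.
Since 0 is absent from this list, 13 ∤ 3m + 30 for every m with 5 ≤ m ≤ 13.

There is no such integer m in that range.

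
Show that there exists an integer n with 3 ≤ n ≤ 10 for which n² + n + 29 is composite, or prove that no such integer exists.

n = 9

At n = 9: 9² + 9 + 29 = 119 = 7·17, which is composite.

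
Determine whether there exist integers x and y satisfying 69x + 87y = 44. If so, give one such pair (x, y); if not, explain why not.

There are no such integers.

Any value of 69x + 87y is a multiple of gcd(69, 87) = 3.
But 44 = 3·14 + 2, so 3 ∤ 44.
So the equation is unsolvable over ℤ.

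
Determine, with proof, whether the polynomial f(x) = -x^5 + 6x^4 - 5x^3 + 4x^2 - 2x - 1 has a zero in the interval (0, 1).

Yes, f has a root in the interval.

f(0) = -1 and f(1) = 1, which have opposite signs.
Since f is a polynomial it is continuous on [0, 1].
By the Intermediate Value Theorem f must vanish at some point of (0, 1).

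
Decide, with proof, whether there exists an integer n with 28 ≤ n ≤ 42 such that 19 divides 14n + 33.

n = 37

At n = 37 we get 14·37 + 33 = 551, and 551 = 19·29.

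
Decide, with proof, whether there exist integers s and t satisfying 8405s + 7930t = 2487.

Both 8405 and 7930 are divisible by gcd(8405, 7930) = 5, hence so is any combination 8405s + 7930t.
But 2487 = 5·497 + 2, so 5 ∤ 2487.
Therefore 8405s + 7930t = 2487 has no solution in integers.

No such integers exist.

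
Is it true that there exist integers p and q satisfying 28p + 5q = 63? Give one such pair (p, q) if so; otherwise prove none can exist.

28 and 5 are coprime, so 28p + 5q ranges over all of ℤ.
Dividing repeatedly: 28 = 5·5 + 3, 5 = 1·3 + 2, 3 = 1·2 + 1, 2 = 2·1 + 0.
Working back up the chain: 1 = 3 − 1·2 = 3 − (5 − 1·3) = −5 + 2·3 = −5 + 2·(28 − 5·5) = 2·28 − 11·5. So 28·2 + 5·(-11) = 1.
Scaling by 63 gives the particular solution (p, q) = (126, -693).
Shifting by a multiple of (5, −28) keeps it a solution: p = 126 − 25·5 = 1, q = -693 + 25·28 = 7.
Check: 28·1 + 5·7 = 28 + 35 = 63. ✓

p = 1, q = 7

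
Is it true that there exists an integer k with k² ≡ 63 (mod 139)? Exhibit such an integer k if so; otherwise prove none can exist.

k = 52 works: 52² = 2704, and 2704 − 63 = 2641 = 19·139.

k = 52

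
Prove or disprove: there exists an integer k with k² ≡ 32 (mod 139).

139 is prime, so by Euler's criterion 32 is a square mod 139 iff 32^((139−1)/2) = 32^69 ≡ 1 (mod 139).
Repeated squaring mod 139: 32^2 = 1024 ≡ 51; 32^4 ≡ 51² = 2601 ≡ 99; 32^8 ≡ 99² = 9801 ≡ 71; 32^16 ≡ 71² = 5041 ≡ 37; 32^32 ≡ 37² = 1369 ≡ 118; 32^64 ≡ 118² = 13924 ≡ 24.
Since 69 = 64 + 4 + 1, 32^69 ≡ 24 · 99 · 32; multiplying out mod 139: 24·99 = 2376 ≡ 13, then 13·32 = 416 ≡ 138. Thus 32^69 ≡ 138 ≡ −1 (mod 139).
The value −1 means 32 is a non-residue modulo 139, so k² ≡ 32 (mod 139) is impossible.

No, no such integer exists.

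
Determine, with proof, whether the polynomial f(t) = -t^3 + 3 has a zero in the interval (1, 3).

Such a root exists.

f(1) = 2 and f(3) = -24, which have opposite signs.
Since f is a polynomial it is continuous on [1, 3].
By the Intermediate Value Theorem, f takes the value 0 somewhere in the open interval.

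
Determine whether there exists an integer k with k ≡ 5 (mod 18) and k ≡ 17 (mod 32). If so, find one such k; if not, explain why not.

k = 113

Here gcd(18, 32) = 2, and both 5 and 17 leave remainder 1 mod 2, so the system is consistent.
Step through k = 5, 5 + 18, 5 + 2·18, …: the values 5, 23, 41, 59, 77, 95, 113 reduce mod 32 to 5, 23, 9, 27, 13, 31, 17. The value 113 hits 17.
Check: 113 mod 18 = 5, 113 mod 32 = 17. ✓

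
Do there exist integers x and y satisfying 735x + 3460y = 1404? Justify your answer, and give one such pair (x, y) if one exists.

Any value of 735x + 3460y is a multiple of gcd(735, 3460) = 5.
But 1404 is not a multiple of 5 (it leaves remainder 4).
So the equation is unsolvable over ℤ.

There are no such integers.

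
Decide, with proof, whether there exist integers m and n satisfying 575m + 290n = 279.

Both 575 and 290 are divisible by gcd(575, 290) = 5, hence so is any combination 575m + 290n.
However 279 leaves remainder 4 on division by 5.
Hence no integers m, n satisfy the equation.

No, no such integers exist.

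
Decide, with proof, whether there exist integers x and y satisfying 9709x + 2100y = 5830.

No such integers exist.

Any value of 9709x + 2100y is a multiple of gcd(9709, 2100) = 7.
However 5830 leaves remainder 6 on division by 7.
Therefore 9709x + 2100y = 5830 has no solution in integers.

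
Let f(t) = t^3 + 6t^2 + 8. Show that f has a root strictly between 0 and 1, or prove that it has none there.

The endpoint values f(0) = 8 and f(1) = 15 are both positive. Claim: f(t) > 0 for every t in (0, 1).
Every nonzero coefficient of f(t) = t^3 + 6t^2 + 8 is positive; for t > 0 each term then has that sign, and the constant term 8 is strictly positive.
Therefore f(t) > 0 throughout (0, 1), and f has no zero there.

No such root exists.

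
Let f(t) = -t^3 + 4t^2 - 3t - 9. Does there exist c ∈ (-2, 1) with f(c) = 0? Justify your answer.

Yes, f has a root in the interval.

f(-2) = 21 and f(1) = -9, which have opposite signs.
As a polynomial, f is continuous on every closed interval.
So by the Intermediate Value Theorem there is a c strictly between -2 and 1 with f(c) = 0.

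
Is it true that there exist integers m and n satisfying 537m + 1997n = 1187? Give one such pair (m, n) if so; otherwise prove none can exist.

537 and 1997 are coprime, so 537m + 1997n ranges over all of ℤ.
Dividing repeatedly: 1997 = 3·537 + 386, 537 = 1·386 + 151, 386 = 2·151 + 84, 151 = 1·84 + 67, 84 = 1·67 + 17, 67 = 3·17 + 16, 17 = 1·16 + 1, 16 = 16·1 + 0.
Working back up the chain: 1 = 17 − 1·16 = 17 − (67 − 3·17) = −67 + 4·17 = −67 + 4·(84 − 1·67) = 4·84 − 5·67 = 4·84 − 5·(151 − 1·84) = −5·151 + 9·84 = −5·151 + 9·(386 − 2·151) = 9·386 − 23·151 = 9·386 − 23·(537 − 1·386) = −23·537 + 32·386 = −23·537 + 32·(1997 − 3·537) = 32·1997 − 119·537. So 537·(-119) + 1997·32 = 1.
Times 1187: 537·(-141253) + 1997·37984 = 1187, so (-141253, 37984) solves it.
The general solution is m = -141253 + 1997k, n = 37984 − 537k; taking k = 71 gives the smaller pair m = 534, n = -143.
Check: 537·534 + 1997·(-143) = 286758 − 285571 = 1187. ✓

m = 534, n = -143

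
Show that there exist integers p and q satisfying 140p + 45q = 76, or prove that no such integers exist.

There are no such integers.

Both 140 and 45 are divisible by gcd(140, 45) = 5, hence so is any combination 140p + 45q.
However 76 leaves remainder 1 on division by 5.
Hence no integers p, q satisfy the equation.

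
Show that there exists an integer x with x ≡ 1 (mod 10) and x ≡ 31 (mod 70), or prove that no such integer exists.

gcd(10, 70) = 10. A simultaneous solution exists iff 1 ≡ 31 (mod 10); here 1 mod 10 = 1 = 31 mod 10, so it does.
List candidates x ≡ 1 (mod 10): 1, 11, 21, 31. Modulo 70 these are 1, 11, 21, 31; 31 gives 31 as required.
Verify: 31 = 3·10 + 1 and 31 = 0·70 + 31. ✓

x = 31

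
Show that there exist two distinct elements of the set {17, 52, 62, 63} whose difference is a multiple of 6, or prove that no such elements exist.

Residues mod 6: 17↦5, 52↦4, 62↦2, 63↦3.
No residue repeats among the 4 elements, so no pair has difference ≡ 0 (mod 6).

There is no such pair.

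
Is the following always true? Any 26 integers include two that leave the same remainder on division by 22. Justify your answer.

Yes, this is always true.

There are exactly 22 possible remainders on division by 22.
Since 26 > 22, two of the 26 integers must share a residue class by the pigeonhole principle; call them a and b.
So a and b have equal remainders mod 22, which is exactly what was to be shown.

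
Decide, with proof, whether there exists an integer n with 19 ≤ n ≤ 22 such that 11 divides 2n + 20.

The values of 2n + 20 for n = 19, 20, 21, 22 are 58, 60, 62, 64; reduced mod 11 these are 3, 5, 7, 9.
The residue 0 does not occur, so no n in [19, 22] makes 2n + 20 a multiple of 11.

No, no such integer n in that range exists.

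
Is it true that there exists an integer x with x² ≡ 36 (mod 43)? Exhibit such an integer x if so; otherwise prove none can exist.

Take x = 6. Then 6² = 36, and since 0 ≤ 36 < 43 this is already reduced: 6² ≡ 36 (mod 43).

x = 6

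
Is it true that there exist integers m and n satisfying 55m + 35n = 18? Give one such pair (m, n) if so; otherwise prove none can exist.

gcd(55, 35) = 5, so every integer of the form 55m + 35n is a multiple of 5.
But 18 is not a multiple of 5 (it leaves remainder 3).
Therefore 55m + 35n = 18 has no solution in integers.

There are no such integers.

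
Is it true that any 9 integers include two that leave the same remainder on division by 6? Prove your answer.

Partition the integers by their residue mod 6; there are 6 classes.
Since 9 > 6, two of the 9 integers must share a residue class by the pigeonhole principle; call them a and b.
That is, a and b leave the same remainder on division by 6, as claimed.

Yes.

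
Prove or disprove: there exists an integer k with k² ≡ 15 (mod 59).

k = 29

k = 29 works: 29² = 841, and 841 − 15 = 826 = 14·59.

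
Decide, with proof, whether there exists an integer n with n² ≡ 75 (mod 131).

n = 59 works: 59² = 3481, and 3481 − 75 = 3406 = 26·131.

n = 59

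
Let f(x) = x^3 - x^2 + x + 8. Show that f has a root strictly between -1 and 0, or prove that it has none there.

f(-1) = 5 and f(0) = 8, both positive.
f'(x) = 3x^2 - 2x + 1 has discriminant (-2)² − 4·3·1 = -8 < 0, so f' has no real roots and is positive for every real x.
So f is strictly increasing; between -1 and 0 its values lie between f(-1) = 5 and f(0) = 8, all positive. Therefore f has no root in (-1, 0).

No such root exists.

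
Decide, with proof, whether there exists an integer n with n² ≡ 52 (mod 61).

n = 33

n = 33 works: 33² = 1089, and 1089 − 52 = 1037 = 17·61.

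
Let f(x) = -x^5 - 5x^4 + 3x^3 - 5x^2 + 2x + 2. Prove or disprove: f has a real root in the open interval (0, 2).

f(0) = 2 and f(2) = -102, which have opposite signs.
f is continuous everywhere (it is a polynomial), in particular on [0, 2].
By the Intermediate Value Theorem f must vanish at some point of (0, 2).

Yes, f has a root in the interval.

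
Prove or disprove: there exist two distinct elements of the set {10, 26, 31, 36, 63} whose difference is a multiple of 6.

No, no such pair exists.

Residues mod 6: 10↦4, 26↦2, 31↦1, 36↦0, 63↦3.
No residue repeats among the 5 elements, so no pair has difference ≡ 0 (mod 6).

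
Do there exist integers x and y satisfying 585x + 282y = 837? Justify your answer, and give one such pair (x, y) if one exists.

Every value of 585x + 282y is a multiple of gcd(585, 282) = 3; since 3 ∣ 837, solutions exist.
Dividing through by 3 reduces the equation to 195x + 94y = 279.
Run the Euclidean algorithm on 195 and 94: 195 = 2·94 + 7, 94 = 13·7 + 3, 7 = 2·3 + 1, 3 = 3·1 + 0.
Unwinding: 1 = 7 − 2·3 = 7 − 2·(94 − 13·7) = −2·94 + 27·7 = −2·94 + 27·(195 − 2·94) = 27·195 − 56·94, i.e. 195·27 + 94·(-56) = 1.
Times 279: 195·7533 + 94·(-15624) = 279, so (7533, -15624) solves it.
The general solution is x = 7533 + 94k, y = -15624 − 195k; taking k = -80 gives the smaller pair x = 13, y = -24.
Indeed 585·13 + 282·(-24) = 7605 − 6768 = 837.

x = 13, y = -24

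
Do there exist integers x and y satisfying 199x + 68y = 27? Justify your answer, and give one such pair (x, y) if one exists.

Since gcd(199, 68) = 1, every integer is an integer combination of 199 and 68.
Run the Euclidean algorithm on 199 and 68: 199 = 2·68 + 63, 68 = 1·63 + 5, 63 = 12·5 + 3, 5 = 1·3 + 2, 3 = 1·2 + 1, 2 = 2·1 + 0.
Back-substituting, 1 = 3 − 1·2 = 3 − (5 − 1·3) = −5 + 2·3 = −5 + 2·(63 − 12·5) = 2·63 − 25·5 = 2·63 − 25·(68 − 1·63) = −25·68 + 27·63 = −25·68 + 27·(199 − 2·68) = 27·199 − 79·68; that is, 199·27 + 68·(-79) = 1.
Scaling by 27 gives the particular solution (x, y) = (729, -2133).
Subtracting 10·68 from x and adding 10·199 to y gives the tidier solution (49, -143).
Indeed 199·49 + 68·(-143) = 9751 − 9724 = 27.

x = 49, y = -143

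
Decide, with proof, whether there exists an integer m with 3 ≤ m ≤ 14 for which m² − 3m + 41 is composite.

At m = 14: 14² − 3·14 + 41 = 195 = 3·65, which is composite.

m = 14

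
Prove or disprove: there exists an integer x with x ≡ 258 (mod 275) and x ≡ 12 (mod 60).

There is no such integer.

gcd(275, 60) = 5. If x ≡ 258 (mod 275) and x ≡ 12 (mod 60), then x ≡ 258 (mod 5) and x ≡ 12 (mod 5).
But 258 mod 5 = 3 while 12 mod 5 = 2, a contradiction.
Hence the system has no solution.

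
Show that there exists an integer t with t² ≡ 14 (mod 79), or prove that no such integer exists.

79 is prime, so by Euler's criterion 14 is a square mod 79 iff 14^((79−1)/2) = 14^39 ≡ 1 (mod 79).
Squaring successively (mod 79): 14^2 = 196 ≡ 38; 14^4 ≡ 38² = 1444 ≡ 22; 14^8 ≡ 22² = 484 ≡ 10; 14^16 ≡ 10² = 100 ≡ 21; 14^32 ≡ 21² = 441 ≡ 46.
Since 39 = 32 + 4 + 2 + 1, 14^39 ≡ 46 · 22 · 38 · 14; multiplying out mod 79: 46·22 = 1012 ≡ 64, then 64·38 = 2432 ≡ 62, then 62·14 = 868 ≡ 78. Thus 14^39 ≡ 78 ≡ −1 (mod 79).
The value −1 means 14 is a non-residue modulo 79, so t² ≡ 14 (mod 79) is impossible.

There is no such integer.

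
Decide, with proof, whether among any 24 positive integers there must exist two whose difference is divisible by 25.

Take the 24 consecutive integers 32, 33, …, 55: their residues mod 25 are all distinct because 24 ≤ 25.
The differences between them range over 1, …, 23, none of which is divisible by 25.

No; for instance {32, 33, 34, 35, 36, 37, 38, 39, 40, 41, 42, 43, 44, 45, 46, 47, 48, 49, 50, 51, 52, 53, 54, 55} is a counterexample.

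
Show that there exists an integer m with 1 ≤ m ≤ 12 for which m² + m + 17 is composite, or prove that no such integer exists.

There is no such integer m in that range.

The values for m = 1, 2, …, 12 are 19, 23, 29, 37, 47, 59, 73, 89, 107, 127, 149, 173, and each of these is prime.
So no value in the range makes the expression composite.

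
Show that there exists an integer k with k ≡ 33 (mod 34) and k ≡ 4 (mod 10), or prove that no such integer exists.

No such integer exists.

gcd(34, 10) = 2. If k ≡ 33 (mod 34) and k ≡ 4 (mod 10), then k ≡ 33 (mod 2) and k ≡ 4 (mod 2).
But 33 mod 2 = 1 while 4 mod 2 = 0, a contradiction.
Hence the system has no solution.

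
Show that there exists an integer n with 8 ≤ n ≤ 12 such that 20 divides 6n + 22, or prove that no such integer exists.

There is no such integer n in that range.

The values of 6n + 22 for n = 8, 9, …, 12 are 70, 76, 82, 88, 94; reduced mod 20 these are 10, 16, 2, 8, 14.
None is 0, so 20 never divides 6n + 22 on this range.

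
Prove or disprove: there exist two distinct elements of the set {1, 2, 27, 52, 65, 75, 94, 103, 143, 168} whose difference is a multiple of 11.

Residues mod 11: 1↦1, 2↦2, 27↦5, 52↦8, 65↦10, 75↦9, 94↦6, 103↦4, 143↦0, 168↦3.
All 10 residues are distinct, so no two elements differ by a multiple of 11.

No, no such pair exists.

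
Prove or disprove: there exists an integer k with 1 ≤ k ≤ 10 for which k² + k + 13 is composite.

At k = 10: 10² + 10 + 13 = 123 = 3·41, which is composite.

k = 10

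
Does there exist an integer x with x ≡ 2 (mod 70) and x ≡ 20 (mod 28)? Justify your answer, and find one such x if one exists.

Reduce both congruences modulo 14, which divides 70 and 28: they say x ≡ 2 (mod 14) and x ≡ 20 (mod 14).
These are incompatible: 2 − 20 = -18 is not divisible by 14.
Hence the system has no solution.

There is no such integer.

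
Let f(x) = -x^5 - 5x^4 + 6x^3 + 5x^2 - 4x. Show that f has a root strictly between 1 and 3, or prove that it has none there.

Yes, f has a root in the interval.

f(1) = 1 and f(3) = -453, which have opposite signs.
As a polynomial, f is continuous on every closed interval.
By the Intermediate Value Theorem, f takes the value 0 somewhere in the open interval.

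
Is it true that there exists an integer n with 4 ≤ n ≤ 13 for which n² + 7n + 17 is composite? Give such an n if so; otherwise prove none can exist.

At n = 10: 10² + 7·10 + 17 = 187 = 11·17, which is composite.

n = 10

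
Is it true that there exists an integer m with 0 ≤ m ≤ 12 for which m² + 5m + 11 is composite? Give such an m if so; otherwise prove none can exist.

At m = 3: 3² + 5·3 + 11 = 35 = 5·7, which is composite.

m = 3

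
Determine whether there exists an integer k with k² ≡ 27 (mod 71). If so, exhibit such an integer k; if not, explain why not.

k = 13

Take k = 13. Then 13² = 169 = 2·71 + 27, so 13² ≡ 27 (mod 71).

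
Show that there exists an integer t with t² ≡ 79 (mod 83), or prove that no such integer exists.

83 is prime, so by Euler's criterion 79 is a square mod 83 iff 79^((83−1)/2) = 79^41 ≡ 1 (mod 83).
Squaring successively (mod 83): 79^2 = 6241 ≡ 16; 79^4 ≡ 16² = 256 ≡ 7; 79^8 ≡ 7² = 49 ≡ 49; 79^16 ≡ 49² = 2401 ≡ 77; 79^32 ≡ 77² = 5929 ≡ 36.
Since 41 = 32 + 8 + 1, 79^41 ≡ 36 · 49 · 79; multiplying out mod 83: 36·49 = 1764 ≡ 21, then 21·79 = 1659 ≡ 82. Thus 79^41 ≡ 82 ≡ −1 (mod 83).
By Euler's criterion 79 is a quadratic non-residue mod 83: no t satisfies t² ≡ 79 (mod 83).

No such integer exists.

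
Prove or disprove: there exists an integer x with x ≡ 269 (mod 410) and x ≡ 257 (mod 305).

Reduce both congruences modulo 5, which divides 410 and 305: they say x ≡ 269 (mod 5) and x ≡ 257 (mod 5).
But 269 mod 5 = 4 while 257 mod 5 = 2, a contradiction.
So no integer satisfies both congruences.

No such integer exists.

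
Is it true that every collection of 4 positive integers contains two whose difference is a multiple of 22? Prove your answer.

Try 4 consecutive integers, 99, 100, 101, 102. Their remainders mod 22 are 11, 12, 13, 14 — pairwise different, as any 4 ≤ 22 consecutive integers have distinct residues.
No two share a residue, so no pair has difference divisible by 22; the claim fails for this set.

No, the set {99, 100, 101, 102} is a counterexample.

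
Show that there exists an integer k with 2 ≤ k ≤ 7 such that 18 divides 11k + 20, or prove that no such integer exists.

At k = 2, 11·2 + 20 = 42 ≡ 6 (mod 18), and each step in k adds 11, giving residues 6, 17, 10, 3, 14, 7 for k = 2, 3, …, 7.
None is 0, so 18 never divides 11k + 20 on this range.

No such integer k in that range exists.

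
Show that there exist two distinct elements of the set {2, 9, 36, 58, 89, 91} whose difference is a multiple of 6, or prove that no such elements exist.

Two integers differ by a multiple of 6 exactly when they have the same residue mod 6. The residues are 2↦2, 9↦3, 36↦0, 58↦4, 89↦5, 91↦1.
These 6 residues are pairwise different, hence no difference of two elements is divisible by 6.

There is no such pair.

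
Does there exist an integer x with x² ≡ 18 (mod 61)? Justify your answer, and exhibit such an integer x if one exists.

61 is prime, so by Euler's criterion 18 is a square mod 61 iff 18^((61−1)/2) = 18^30 ≡ 1 (mod 61).
Repeated squaring mod 61: 18^2 = 324 ≡ 19; 18^4 ≡ 19² = 361 ≡ 56; 18^8 ≡ 56² = 3136 ≡ 25; 18^16 ≡ 25² = 625 ≡ 15.
Since 30 = 16 + 8 + 4 + 2, 18^30 ≡ 15 · 25 · 56 · 19; multiplying out mod 61: 15·25 = 375 ≡ 9, then 9·56 = 504 ≡ 16, then 16·19 = 304 ≡ 60. Thus 18^30 ≡ 60 ≡ −1 (mod 61).
The value −1 means 18 is a non-residue modulo 61, so x² ≡ 18 (mod 61) is impossible.

There is no such integer.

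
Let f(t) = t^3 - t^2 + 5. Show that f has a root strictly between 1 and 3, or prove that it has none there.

f(1) = 5 and f(3) = 23, both positive, so a sign-change argument is unavailable; we show f keeps this sign on the whole interval.
Substitute t = 1 + u, where 0 < u < 2 on the interval. Expanding, f(1 + u) = u^3 + 2u^2 + u + 5.
All 4 nonzero coefficients of this polynomial in u are positive; hence for u > 0 the value is a sum of positive terms (the constant 5 among them).
Therefore f(t) > 0 throughout (1, 3), and f has no zero there.

f has no root in that interval.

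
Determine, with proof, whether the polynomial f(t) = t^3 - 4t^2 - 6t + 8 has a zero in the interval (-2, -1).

Such a root exists.

f(-2) = -4 and f(-1) = 9, which have opposite signs.
f is continuous everywhere (it is a polynomial), in particular on [-2, -1].
By the Intermediate Value Theorem f must vanish at some point of (-2, -1).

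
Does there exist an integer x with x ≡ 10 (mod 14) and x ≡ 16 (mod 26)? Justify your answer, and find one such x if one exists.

The moduli are not coprime: gcd(14, 26) = 2. Compatibility requires 2 ∣ (16 − 10) = 6, which holds, so solutions exist.
The integers ≡ 10 (mod 14) are 10, 24, 38, 52, 66, 80, 94, …; their remainders mod 26 are 10, 24, 12, 0, 14, 2, 16, so x = 94 is the first that is ≡ 16 (mod 26).
Verify: 94 = 6·14 + 10 and 94 = 3·26 + 16. ✓

x = 94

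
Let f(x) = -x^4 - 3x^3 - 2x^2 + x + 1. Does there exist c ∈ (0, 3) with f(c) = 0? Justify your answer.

f(0) = 1 and f(3) = -176, which have opposite signs.
As a polynomial, f is continuous on every closed interval.
The Intermediate Value Theorem then guarantees some c ∈ (0, 3) with f(c) = 0.

Yes, f has a root in the interval.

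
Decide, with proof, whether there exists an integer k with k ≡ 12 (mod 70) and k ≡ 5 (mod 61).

gcd(70, 61) = 1, so the Chinese Remainder Theorem guarantees exactly one residue class mod 4270 satisfying both.
Any solution of the first congruence is k = 12 + 70t; substituting into the second, 70t ≡ 5 − 12 ≡ 54 (mod 61).
70 ≡ 9 (mod 61), so this reads 9t ≡ 54 (mod 61). Note 9·34 = 306 ≡ 1 (mod 61) (as 306 − 1 = 5·61), so 9⁻¹ ≡ 34.
Therefore t ≡ 34·54 = 1836 ≡ 6 (mod 61).
With t = 6: k = 12 + 70·6 = 432.
Check: 432 mod 70 = 12, 432 mod 61 = 5. ✓

k = 432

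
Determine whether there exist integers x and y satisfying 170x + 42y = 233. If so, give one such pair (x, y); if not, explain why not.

gcd(170, 42) = 2, so every integer of the form 170x + 42y is a multiple of 2.
But 233 is not a multiple of 2 (it leaves remainder 1).
Hence no integers x, y satisfy the equation.

No such integers exist.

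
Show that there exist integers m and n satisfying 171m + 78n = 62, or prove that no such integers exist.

Any value of 171m + 78n is a multiple of gcd(171, 78) = 3.
However 62 leaves remainder 2 on division by 3.
Therefore 171m + 78n = 62 has no solution in integers.

There are no such integers.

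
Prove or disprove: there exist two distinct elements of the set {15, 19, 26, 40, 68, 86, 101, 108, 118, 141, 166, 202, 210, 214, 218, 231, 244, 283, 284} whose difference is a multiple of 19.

Reduce each element modulo 19: 15↦15, 19↦0, 26↦7, 40↦2, 68↦11, 86↦10, 101↦6, 108↦13, 118↦4, 141↦8, 166↦14, 202↦12, 210↦1, 214↦5, 218↦9, 231↦3, 244↦16, 283↦17, 284↦18.
All 19 residues are distinct, so no two elements differ by a multiple of 19.

There is no such pair.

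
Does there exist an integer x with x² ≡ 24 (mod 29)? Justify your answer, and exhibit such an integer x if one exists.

x = 13

Take x = 13. Then 13² = 169 = 5·29 + 24, so 13² ≡ 24 (mod 29).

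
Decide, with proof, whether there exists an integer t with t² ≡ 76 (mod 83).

There is no such integer.

83 is prime, so by Euler's criterion 76 is a square mod 83 iff 76^((83−1)/2) = 76^41 ≡ 1 (mod 83).
Squaring successively (mod 83): 76^2 = 5776 ≡ 49; 76^4 ≡ 49² = 2401 ≡ 77; 76^8 ≡ 77² = 5929 ≡ 36; 76^16 ≡ 36² = 1296 ≡ 51; 76^32 ≡ 51² = 2601 ≡ 28.
Since 41 = 32 + 8 + 1, 76^41 ≡ 28 · 36 · 76; multiplying out mod 83: 28·36 = 1008 ≡ 12, then 12·76 = 912 ≡ 82. Thus 76^41 ≡ 82 ≡ −1 (mod 83).
By Euler's criterion 76 is a quadratic non-residue mod 83: no t satisfies t² ≡ 76 (mod 83).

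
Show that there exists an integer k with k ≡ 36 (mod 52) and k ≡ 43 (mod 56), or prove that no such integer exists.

No such integer exists.

gcd(52, 56) = 4. If k ≡ 36 (mod 52) and k ≡ 43 (mod 56), then k ≡ 36 (mod 4) and k ≡ 43 (mod 4).
But 36 mod 4 = 0 while 43 mod 4 = 3, a contradiction.
Hence the system has no solution.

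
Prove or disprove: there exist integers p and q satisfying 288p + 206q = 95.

Both 288 and 206 are divisible by gcd(288, 206) = 2, hence so is any combination 288p + 206q.
But 95 is not a multiple of 2 (it leaves remainder 1).
Therefore 288p + 206q = 95 has no solution in integers.

No such integers exist.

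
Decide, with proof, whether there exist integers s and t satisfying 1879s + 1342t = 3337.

Since gcd(1879, 1342) = 1, every integer is an integer combination of 1879 and 1342.
Run the Euclidean algorithm on 1879 and 1342: 1879 = 1·1342 + 537, 1342 = 2·537 + 268, 537 = 2·268 + 1, 268 = 268·1 + 0.
Working back up the chain: 1 = 537 − 2·268 = 537 − 2·(1342 − 2·537) = −2·1342 + 5·537 = −2·1342 + 5·(1879 − 1·1342) = 5·1879 − 7·1342. So 1879·5 + 1342·(-7) = 1.
Multiplying through by 3337: s = 5·3337 = 16685, t = (-7)·3337 = -23359 is a solution.
Subtracting 12·1342 from s and adding 12·1879 to t gives the tidier solution (581, -811).
Indeed 1879·581 + 1342·(-811) = 1091699 − 1088362 = 3337.

s = 581, t = -811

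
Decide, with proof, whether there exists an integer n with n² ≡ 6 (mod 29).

Take n = 21. Then 21² = 441 = 15·29 + 6, so 21² ≡ 6 (mod 29).

n = 21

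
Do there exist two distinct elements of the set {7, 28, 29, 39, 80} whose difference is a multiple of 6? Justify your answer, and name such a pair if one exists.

Two integers differ by a multiple of 6 exactly when they have the same residue mod 6. The residues are 7↦1, 28↦4, 29↦5, 39↦3, 80↦2.
These 5 residues are pairwise different, hence no difference of two elements is divisible by 6.

There is no such pair.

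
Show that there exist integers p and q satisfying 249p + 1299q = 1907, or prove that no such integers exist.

gcd(249, 1299) = 3, so every integer of the form 249p + 1299q is a multiple of 3.
But 1907 is not a multiple of 3 (it leaves remainder 2).
Therefore 249p + 1299q = 1907 has no solution in integers.

There are no such integers.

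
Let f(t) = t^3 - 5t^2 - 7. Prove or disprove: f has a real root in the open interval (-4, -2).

f(-4) = -151 and f(-2) = -35, both negative, so a sign-change argument is unavailable; we show f keeps this sign on the whole interval.
Substitute t = -2 − u, where 0 < u < 2 on the interval. Expanding, f(-2 − u) = -u^3 - 11u^2 - 32u - 35.
The nonzero coefficients here are all negative, so for u > 0 every term is negative (or zero), and the constant term -35 is strictly negative.
So f is strictly negative on (-4, -2); no root exists in the interval.

f has no root in that interval.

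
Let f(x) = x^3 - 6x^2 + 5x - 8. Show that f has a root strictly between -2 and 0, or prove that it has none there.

f(-2) = -50 and f(0) = -8, both negative, so a sign-change argument is unavailable; we show f keeps this sign on the whole interval.
Substitute x = −u, where 0 < u < 2 on the interval. Expanding, f(−u) = -u^3 - 6u^2 - 5u - 8.
The nonzero coefficients here are all negative, so for u > 0 every term is negative (or zero), and the constant term -8 is strictly negative.
Therefore f(x) < 0 throughout (-2, 0), and f has no zero there.

No such root exists.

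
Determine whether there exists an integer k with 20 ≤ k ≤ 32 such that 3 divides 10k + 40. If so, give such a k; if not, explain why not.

k = 20

k = 20 works, since 10·20 + 40 = 240 = 80·3.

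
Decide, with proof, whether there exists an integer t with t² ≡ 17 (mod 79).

No, no such integer exists.

79 is prime, so by Euler's criterion 17 is a square mod 79 iff 17^((79−1)/2) = 17^39 ≡ 1 (mod 79).
Squaring successively (mod 79): 17^2 = 289 ≡ 52; 17^4 ≡ 52² = 2704 ≡ 18; 17^8 ≡ 18² = 324 ≡ 8; 17^16 ≡ 8² = 64 ≡ 64; 17^32 ≡ 64² = 4096 ≡ 67.
Since 39 = 32 + 4 + 2 + 1, 17^39 ≡ 67 · 18 · 52 · 17; multiplying out mod 79: 67·18 = 1206 ≡ 21, then 21·52 = 1092 ≡ 65, then 65·17 = 1105 ≡ 78. Thus 17^39 ≡ 78 ≡ −1 (mod 79).
By Euler's criterion 17 is a quadratic non-residue mod 79: no t satisfies t² ≡ 17 (mod 79).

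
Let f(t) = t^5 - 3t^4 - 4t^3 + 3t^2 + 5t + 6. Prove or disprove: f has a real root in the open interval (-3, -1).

f(-3) = -360 and f(-1) = 4, which have opposite signs.
Since f is a polynomial it is continuous on [-3, -1].
By the Intermediate Value Theorem f must vanish at some point of (-3, -1).

Such a root exists.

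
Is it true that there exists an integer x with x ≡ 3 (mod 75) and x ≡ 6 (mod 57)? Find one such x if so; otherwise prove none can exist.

x = 1203

gcd(75, 57) = 3. A simultaneous solution exists iff 3 ≡ 6 (mod 3); here 3 mod 3 = 0 = 6 mod 3, so it does.
Write x = 3 + 75t. Then 75t ≡ 6 − 3 ≡ 3 (mod 57); dividing through by 3 gives 25t ≡ 1 (mod 19).
25 ≡ 6 (mod 19), so this reads 6t ≡ 1 (mod 19). Since 6·16 = 96 = 5·19 + 1, the inverse of 6 mod 19 is 16.
Multiplying by 16: t ≡ 16·1 = 16 (mod 19).
Then x = 3 + 75·16 = 1203.
Check: 1203 mod 75 = 3, 1203 mod 57 = 6. ✓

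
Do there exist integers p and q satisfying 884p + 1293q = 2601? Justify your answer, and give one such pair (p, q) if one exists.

p = 177, q = -119

884 and 1293 are coprime, so 884p + 1293q ranges over all of ℤ.
Run the Euclidean algorithm on 1293 and 884: 1293 = 1·884 + 409, 884 = 2·409 + 66, 409 = 6·66 + 13, 66 = 5·13 + 1, 13 = 13·1 + 0.
Unwinding: 1 = 66 − 5·13 = 66 − 5·(409 − 6·66) = −5·409 + 31·66 = −5·409 + 31·(884 − 2·409) = 31·884 − 67·409 = 31·884 − 67·(1293 − 1·884) = −67·1293 + 98·884, i.e. 884·98 + 1293·(-67) = 1.
Times 2601: 884·254898 + 1293·(-174267) = 2601, so (254898, -174267) solves it.
The general solution is p = 254898 + 1293k, q = -174267 − 884k; taking k = -197 gives the smaller pair p = 177, q = -119.
Indeed 884·177 + 1293·(-119) = 156468 − 153867 = 2601.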